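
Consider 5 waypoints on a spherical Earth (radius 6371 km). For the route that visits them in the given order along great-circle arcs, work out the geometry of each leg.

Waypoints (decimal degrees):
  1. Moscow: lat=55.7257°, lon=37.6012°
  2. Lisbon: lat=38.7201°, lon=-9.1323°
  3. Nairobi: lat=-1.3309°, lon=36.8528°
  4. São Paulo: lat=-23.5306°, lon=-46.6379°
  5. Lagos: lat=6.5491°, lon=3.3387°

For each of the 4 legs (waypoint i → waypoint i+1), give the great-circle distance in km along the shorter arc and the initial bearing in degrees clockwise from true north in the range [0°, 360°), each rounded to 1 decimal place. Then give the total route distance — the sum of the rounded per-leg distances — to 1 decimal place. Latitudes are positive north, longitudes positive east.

Leg 1: φ1=0.9725969, φ2=0.6757932, Δφ=-0.2968037, Δλ=-0.8156534 rad; a=sin²(Δφ/2)+cosφ1·cosφ2·sin²(Δλ/2)=0.0909779993; c=2·atan2(√a, √(1-a))=0.612794396; dist=6371·c=3904.113 ≈ 3904.1 km; running total=3904.1 km
Leg 1 bearing: y=sinΔλ·cosφ2=-0.56812908, x=cosφ1·sinφ2-sinφ1·cosφ2·cosΔλ=-0.08962900; θ=atan2(y, x)=-98.9652° <0 so +360° → 261.0348° ≈ 261.0°
Leg 2: φ1=0.6757932, φ2=-0.0232286, Δφ=-0.6990218, Δλ=0.8025914 rad; a=sin²(Δφ/2)+cosφ1·cosφ2·sin²(Δλ/2)=0.2362743791; c=2·atan2(√a, √(1-a))=1.015198568; dist=6371·c=6467.830 ≈ 6467.8 km; running total=10371.9 km
Leg 2 bearing: y=sinΔλ·cosφ2=0.71896512, x=cosφ1·sinφ2-sinφ1·cosφ2·cosΔλ=-0.45264152; θ=atan2(y, x)=122.1934° ≈ 122.2°
Leg 3: φ1=-0.0232286, φ2=-0.4106864, Δφ=-0.3874579, Δλ=-1.4571876 rad; a=sin²(Δφ/2)+cosφ1·cosφ2·sin²(Δλ/2)=0.4434086174; c=2·atan2(√a, √(1-a))=1.457370506; dist=6371·c=9284.907 ≈ 9284.9 km; running total=19656.8 km
Leg 3 bearing: y=sinΔλ·cosφ2=-0.91093650, x=cosφ1·sinφ2-sinφ1·cosφ2·cosΔλ=-0.39671697; θ=atan2(y, x)=-113.5333° <0 so +360° → 246.4667° ≈ 246.5°
Leg 4: φ1=-0.4106864, φ2=0.1143034, Δφ=0.5249898, Δλ=0.8722562 rad; a=sin²(Δφ/2)+cosφ1·cosφ2·sin²(Δλ/2)=0.2298789804; c=2·atan2(√a, √(1-a))=1.000071619; dist=6371·c=6371.456 ≈ 6371.5 km; running total=26028.3 km
Leg 4 bearing: y=sinΔλ·cosφ2=0.76078474, x=cosφ1·sinφ2-sinφ1·cosφ2·cosΔλ=0.35964583; θ=atan2(y, x)=64.6985° ≈ 64.7°

Leg 1: dist=3904.1 km, bearing=261.0°
Leg 2: dist=6467.8 km, bearing=122.2°
Leg 3: dist=9284.9 km, bearing=246.5°
Leg 4: dist=6371.5 km, bearing=64.7°
Total: 26028.3 km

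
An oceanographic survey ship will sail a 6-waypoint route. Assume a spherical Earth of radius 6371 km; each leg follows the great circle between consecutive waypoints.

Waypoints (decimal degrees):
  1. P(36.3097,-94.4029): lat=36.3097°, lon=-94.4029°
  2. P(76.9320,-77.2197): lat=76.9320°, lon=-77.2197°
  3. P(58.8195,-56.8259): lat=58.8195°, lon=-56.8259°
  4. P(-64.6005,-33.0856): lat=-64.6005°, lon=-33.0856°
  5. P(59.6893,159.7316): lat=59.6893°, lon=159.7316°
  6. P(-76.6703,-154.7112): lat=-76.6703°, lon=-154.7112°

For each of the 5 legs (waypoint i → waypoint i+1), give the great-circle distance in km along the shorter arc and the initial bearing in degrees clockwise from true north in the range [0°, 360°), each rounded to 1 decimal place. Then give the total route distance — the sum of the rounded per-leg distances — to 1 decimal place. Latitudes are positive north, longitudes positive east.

Leg 1: dist=4596.0 km, bearing=5.8°
Leg 2: dist=2159.3 km, bearing=147.1°
Leg 3: dist=13868.2 km, bearing=167.9°
Leg 4: dist=19156.6 km, bearing=236.4°
Leg 5: dist=15493.7 km, bearing=165.4°
Total: 55273.8 km

Leg 1: φ1=0.6337238, φ2=1.3427167, Δφ=0.7089929, Δλ=0.2999034 rad; a=sin²(Δφ/2)+cosφ1·cosφ2·sin²(Δλ/2)=0.1245573450; c=2·atan2(√a, √(1-a))=0.721394767; dist=6371·c=4596.006 ≈ 4596.0 km; running total=4596.0 km
Leg 1 bearing: y=sinΔλ·cosφ2=0.06679841, x=cosφ1·sinφ2-sinφ1·cosφ2·cosΔλ=0.65704583; θ=atan2(y, x)=5.8050° ≈ 5.8°
Leg 2: φ1=1.3427167, φ2=1.0265939, Δφ=-0.3161228, Δλ=0.3559390 rad; a=sin²(Δφ/2)+cosφ1·cosφ2·sin²(Δλ/2)=0.0284448338; c=2·atan2(√a, √(1-a))=0.338931878; dist=6371·c=2159.335 ≈ 2159.3 km; running total=6755.3 km
Leg 2 bearing: y=sinΔλ·cosφ2=0.18041574, x=cosφ1·sinφ2-sinφ1·cosφ2·cosΔλ=-0.27927238; θ=atan2(y, x)=147.1367° ≈ 147.1°
Leg 3: φ1=1.0265939, φ2=-1.1274914, Δφ=-2.1540854, Δλ=0.4143464 rad; a=sin²(Δφ/2)+cosφ1·cosφ2·sin²(Δλ/2)=0.7847819255; c=2·atan2(√a, √(1-a))=2.176771455; dist=6371·c=13868.211 ≈ 13868.2 km; running total=20623.5 km
Leg 3 bearing: y=sinΔλ·cosφ2=0.17268256, x=cosφ1·sinφ2-sinφ1·cosφ2·cosΔλ=-0.80360298; θ=atan2(y, x)=167.8724° ≈ 167.9°
Leg 4: φ1=-1.1274914, φ2=1.0417748, Δφ=2.1692662, Δλ=3.3652950 rad; a=sin²(Δφ/2)+cosφ1·cosφ2·sin²(Δλ/2)=0.9954673173; c=2·atan2(√a, √(1-a))=3.006840323; dist=6371·c=19156.580 ≈ 19156.6 km; running total=39780.1 km
Leg 4 bearing: y=sinΔλ·cosφ2=-0.11196079, x=cosφ1·sinφ2-sinφ1·cosφ2·cosΔλ=-0.07425181; θ=atan2(y, x)=-123.5521° <0 so +360° → 236.4479° ≈ 236.4°
Leg 5: φ1=1.0417748, φ2=-1.3381492, Δφ=-2.3799240, Δλ=-5.4880622 rad; a=sin²(Δφ/2)+cosφ1·cosφ2·sin²(Δλ/2)=0.8792849756; c=2·atan2(√a, √(1-a))=2.431911928; dist=6371·c=15493.711 ≈ 15493.7 km; running total=55273.8 km
Leg 5 bearing: y=sinΔλ·cosφ2=0.16460411, x=cosφ1·sinφ2-sinφ1·cosφ2·cosΔλ=-0.63045786; θ=atan2(y, x)=165.3675° ≈ 165.4°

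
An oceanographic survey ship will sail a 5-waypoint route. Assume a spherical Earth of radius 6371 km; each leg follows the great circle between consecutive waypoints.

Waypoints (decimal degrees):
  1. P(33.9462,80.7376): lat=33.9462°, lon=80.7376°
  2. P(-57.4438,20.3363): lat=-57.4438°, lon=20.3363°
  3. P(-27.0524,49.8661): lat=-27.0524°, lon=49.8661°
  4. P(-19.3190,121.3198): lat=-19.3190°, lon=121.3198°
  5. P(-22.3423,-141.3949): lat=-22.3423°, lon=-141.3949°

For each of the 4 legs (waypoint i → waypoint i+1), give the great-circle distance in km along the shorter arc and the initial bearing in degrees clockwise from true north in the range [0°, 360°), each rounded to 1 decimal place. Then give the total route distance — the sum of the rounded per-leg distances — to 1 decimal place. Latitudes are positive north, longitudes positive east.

Leg 1: dist=11618.5 km, bearing=208.9°
Leg 2: dist=4096.2 km, bearing=47.1°
Leg 3: dist=7261.6 km, bearing=100.0°
Leg 4: dist=9911.5 km, bearing=113.4°
Total: 32887.8 km

Leg 1: φ1=0.5924730, φ2=-1.0025834, Δφ=-1.5950564, Δλ=-1.0542016 rad; a=sin²(Δφ/2)+cosφ1·cosφ2·sin²(Δλ/2)=0.6250878411; c=2·atan2(√a, √(1-a))=1.823658030; dist=6371·c=11618.525 ≈ 11618.5 km; running total=11618.5 km
Leg 1 bearing: y=sinΔλ·cosφ2=-0.46790439, x=cosφ1·sinφ2-sinφ1·cosφ2·cosΔλ=-0.84763059; θ=atan2(y, x)=-151.1007° <0 so +360° → 208.8993° ≈ 208.9°
Leg 2: φ1=-1.0025834, φ2=-0.4721535, Δφ=0.5304300, Δλ=0.5153922 rad; a=sin²(Δφ/2)+cosφ1·cosφ2·sin²(Δλ/2)=0.0998326535; c=2·atan2(√a, √(1-a))=0.642943080; dist=6371·c=4096.190 ≈ 4096.2 km; running total=15714.7 km
Leg 2 bearing: y=sinΔλ·cosφ2=0.43895106, x=cosφ1·sinφ2-sinφ1·cosφ2·cosΔλ=0.40839484; θ=atan2(y, x)=47.0653° ≈ 47.1°
Leg 3: φ1=-0.4721535, φ2=-0.3371802, Δφ=0.1349733, Δλ=1.2471023 rad; a=sin²(Δφ/2)+cosφ1·cosφ2·sin²(Δλ/2)=0.2911087913; c=2·atan2(√a, √(1-a))=1.139793181; dist=6371·c=7261.622 ≈ 7261.6 km; running total=22976.3 km
Leg 3 bearing: y=sinΔλ·cosφ2=0.89468252, x=cosφ1·sinφ2-sinφ1·cosφ2·cosΔλ=-0.15811719; θ=atan2(y, x)=100.0224° ≈ 100.0°
Leg 4: φ1=-0.3371802, φ2=-0.3899467, Δφ=-0.0527665, Δλ=-4.5852365 rad; a=sin²(Δφ/2)+cosφ1·cosφ2·sin²(Δλ/2)=0.4924627563; c=2·atan2(√a, √(1-a))=1.555721268; dist=6371·c=9911.500 ≈ 9911.5 km; running total=32887.8 km
Leg 4 bearing: y=sinΔλ·cosφ2=0.91746238, x=cosφ1·sinφ2-sinφ1·cosφ2·cosΔλ=-0.39753685; θ=atan2(y, x)=113.4271° ≈ 113.4°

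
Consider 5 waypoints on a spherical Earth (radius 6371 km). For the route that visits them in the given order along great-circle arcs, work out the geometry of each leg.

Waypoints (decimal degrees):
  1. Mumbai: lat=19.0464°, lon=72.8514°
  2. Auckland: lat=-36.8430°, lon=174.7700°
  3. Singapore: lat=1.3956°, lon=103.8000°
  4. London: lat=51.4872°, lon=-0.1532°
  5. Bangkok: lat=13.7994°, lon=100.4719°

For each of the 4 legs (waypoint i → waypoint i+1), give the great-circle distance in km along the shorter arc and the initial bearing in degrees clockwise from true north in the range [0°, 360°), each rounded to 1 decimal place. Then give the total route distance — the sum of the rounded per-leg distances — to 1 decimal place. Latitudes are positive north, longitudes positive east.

Leg 1: φ1=0.3324224, φ2=-0.6430317, Δφ=-0.9754540, Δλ=1.7788151 rad; a=sin²(Δφ/2)+cosφ1·cosφ2·sin²(Δλ/2)=0.6759526069; c=2·atan2(√a, √(1-a))=1.930402061; dist=6371·c=12298.592 ≈ 12298.6 km; running total=12298.6 km
Leg 1 bearing: y=sinΔλ·cosφ2=0.78302911, x=cosφ1·sinφ2-sinφ1·cosφ2·cosΔλ=-0.51286269; θ=atan2(y, x)=123.2237° ≈ 123.2°
Leg 2: φ1=-0.6430317, φ2=0.0243578, Δφ=0.6673895, Δλ=-1.2386602 rad; a=sin²(Δφ/2)+cosφ1·cosφ2·sin²(Δλ/2)=0.3768695704; c=2·atan2(√a, √(1-a))=1.321975926; dist=6371·c=8422.309 ≈ 8422.3 km; running total=20720.9 km
Leg 2 bearing: y=sinΔλ·cosφ2=-0.94506755, x=cosφ1·sinφ2-sinφ1·cosφ2·cosΔλ=0.21494862; θ=atan2(y, x)=-77.1865° <0 so +360° → 282.8135° ≈ 282.8°
Leg 3: φ1=0.0243578, φ2=0.8986212, Δφ=0.8742633, Δλ=-1.8143256 rad; a=sin²(Δφ/2)+cosφ1·cosφ2·sin²(Δλ/2)=0.5655233793; c=2·atan2(√a, √(1-a))=1.702221097; dist=6371·c=10844.851 ≈ 10844.9 km; running total=31565.8 km
Leg 3 bearing: y=sinΔλ·cosφ2=-0.60431576, x=cosφ1·sinφ2-sinφ1·cosφ2·cosΔλ=0.78589389; θ=atan2(y, x)=-37.5586° <0 so +360° → 322.4414° ≈ 322.4°
Leg 4: φ1=0.8986212, φ2=0.2408450, Δφ=-0.6577762, Δλ=1.7562393 rad; a=sin²(Δφ/2)+cosφ1·cosφ2·sin²(Δλ/2)=0.4624308643; c=2·atan2(√a, √(1-a))=1.495587173; dist=6371·c=9528.386 ≈ 9528.4 km; running total=41094.2 km
Leg 4 bearing: y=sinΔλ·cosφ2=0.95448632, x=cosφ1·sinφ2-sinφ1·cosφ2·cosΔλ=0.28863491; θ=atan2(y, x)=73.1748° ≈ 73.2°

Leg 1: dist=12298.6 km, bearing=123.2°
Leg 2: dist=8422.3 km, bearing=282.8°
Leg 3: dist=10844.9 km, bearing=322.4°
Leg 4: dist=9528.4 km, bearing=73.2°
Total: 41094.2 km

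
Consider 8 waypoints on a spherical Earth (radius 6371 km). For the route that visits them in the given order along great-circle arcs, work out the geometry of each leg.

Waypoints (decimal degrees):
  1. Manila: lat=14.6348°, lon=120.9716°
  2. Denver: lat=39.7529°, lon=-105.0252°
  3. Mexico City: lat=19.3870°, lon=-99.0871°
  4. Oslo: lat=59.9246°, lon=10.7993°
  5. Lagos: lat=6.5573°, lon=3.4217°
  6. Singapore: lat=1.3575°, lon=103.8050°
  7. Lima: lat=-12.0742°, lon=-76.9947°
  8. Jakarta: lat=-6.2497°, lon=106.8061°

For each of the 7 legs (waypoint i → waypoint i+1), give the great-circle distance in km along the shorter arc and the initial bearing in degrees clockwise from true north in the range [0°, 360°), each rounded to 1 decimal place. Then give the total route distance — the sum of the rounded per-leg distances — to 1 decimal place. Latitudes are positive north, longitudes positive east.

Leg 1: dist=12321.0 km, bearing=36.3°
Leg 2: dist=2334.8 km, bearing=164.2°
Leg 3: dist=9199.7 km, bearing=28.4°
Leg 4: dist=5966.8 km, bearing=189.1°
Leg 5: dist=11136.6 km, bearing=87.4°
Leg 6: dist=18820.2 km, bearing=175.8°
Leg 7: dist=17934.7 km, bearing=191.9°
Total: 77713.8 km

Leg 1: φ1=0.2554254, φ2=0.6938190, Δφ=0.4383935, Δλ=-3.9443883 rad; a=sin²(Δφ/2)+cosφ1·cosφ2·sin²(Δλ/2)=0.6775970491; c=2·atan2(√a, √(1-a))=1.933918024; dist=6371·c=12320.992 ≈ 12321.0 km; running total=12321.0 km
Leg 1 bearing: y=sinΔλ·cosφ2=0.55300542, x=cosφ1·sinφ2-sinφ1·cosφ2·cosΔλ=0.75367245; θ=atan2(y, x)=36.2693° ≈ 36.3°
Leg 2: φ1=0.6938190, φ2=0.3383670, Δφ=-0.3554520, Δλ=0.1036394 rad; a=sin²(Δφ/2)+cosφ1·cosφ2·sin²(Δλ/2)=0.0332010282; c=2·atan2(√a, √(1-a))=0.366470259; dist=6371·c=2334.782 ≈ 2334.8 km; running total=14655.8 km
Leg 2 bearing: y=sinΔλ·cosφ2=0.09758792, x=cosφ1·sinφ2-sinφ1·cosφ2·cosΔλ=-0.34477743; θ=atan2(y, x)=164.1960° ≈ 164.2°
Leg 3: φ1=0.3383670, φ2=1.0458816, Δφ=0.7075146, Δλ=1.9178795 rad; a=sin²(Δφ/2)+cosφ1·cosφ2·sin²(Δλ/2)=0.4367719907; c=2·atan2(√a, √(1-a))=1.444000831; dist=6371·c=9199.729 ≈ 9199.7 km; running total=23855.5 km
Leg 3 bearing: y=sinΔλ·cosφ2=0.47125575, x=cosφ1·sinφ2-sinφ1·cosφ2·cosΔλ=0.87288424; θ=atan2(y, x)=28.3639° ≈ 28.4°
Leg 4: φ1=1.0458816, φ2=0.1144465, Δφ=-0.9314351, Δλ=-0.1287634 rad; a=sin²(Δφ/2)+cosφ1·cosφ2·sin²(Δλ/2)=0.2037193036; c=2·atan2(√a, √(1-a))=0.936561411; dist=6371·c=5966.833 ≈ 5966.8 km; running total=29822.3 km
Leg 4 bearing: y=sinΔλ·cosφ2=-0.12756786, x=cosφ1·sinφ2-sinφ1·cosφ2·cosΔλ=-0.79535994; θ=atan2(y, x)=-170.8879° <0 so +360° → 189.1121° ≈ 189.1°
Leg 5: φ1=0.1144465, φ2=0.0236928, Δφ=-0.0907536, Δλ=1.7520191 rad; a=sin²(Δφ/2)+cosφ1·cosφ2·sin²(Δλ/2)=0.5881488772; c=2·atan2(√a, √(1-a))=1.748020344; dist=6371·c=11136.638 ≈ 11136.6 km; running total=40958.9 km
Leg 5 bearing: y=sinΔλ·cosφ2=0.98334798, x=cosφ1·sinφ2-sinφ1·cosφ2·cosΔλ=0.04411184; θ=atan2(y, x)=87.4315° ≈ 87.4°
Leg 6: φ1=0.0236928, φ2=-0.2107345, Δφ=-0.2344274, Δλ=-3.1555501 rad; a=sin²(Δφ/2)+cosφ1·cosφ2·sin²(Δλ/2)=0.9912317086; c=2·atan2(√a, √(1-a))=2.954039572; dist=6371·c=18820.186 ≈ 18820.2 km; running total=59779.1 km
Leg 6 bearing: y=sinΔλ·cosφ2=0.01364818, x=cosφ1·sinφ2-sinφ1·cosφ2·cosΔλ=-0.18595527; θ=atan2(y, x)=175.8023° ≈ 175.8°
Leg 7: φ1=-0.2107345, φ2=-0.1090778, Δφ=0.1016567, Δλ=3.2079291 rad; a=sin²(Δφ/2)+cosφ1·cosφ2·sin²(Δλ/2)=0.9735782004; c=2·atan2(√a, √(1-a))=2.815048082; dist=6371·c=17934.671 ≈ 17934.7 km; running total=77713.8 km
Leg 7 bearing: y=sinΔλ·cosφ2=-0.06589388, x=cosφ1·sinφ2-sinφ1·cosφ2·cosΔλ=-0.31393112; θ=atan2(y, x)=-168.1458° <0 so +360° → 191.8542° ≈ 191.9°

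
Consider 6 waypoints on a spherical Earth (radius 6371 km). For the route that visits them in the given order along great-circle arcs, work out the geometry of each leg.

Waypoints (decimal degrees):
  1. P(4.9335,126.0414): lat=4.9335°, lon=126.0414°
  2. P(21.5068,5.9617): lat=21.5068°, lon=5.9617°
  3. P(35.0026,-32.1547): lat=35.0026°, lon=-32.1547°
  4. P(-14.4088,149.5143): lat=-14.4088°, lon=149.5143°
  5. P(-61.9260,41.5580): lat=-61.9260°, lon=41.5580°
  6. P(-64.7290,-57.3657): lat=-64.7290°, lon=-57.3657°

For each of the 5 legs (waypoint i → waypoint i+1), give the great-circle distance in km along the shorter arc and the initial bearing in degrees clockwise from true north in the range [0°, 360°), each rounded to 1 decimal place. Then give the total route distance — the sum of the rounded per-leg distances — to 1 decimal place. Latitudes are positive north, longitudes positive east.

Leg 1: dist=12861.0 km, bearing=296.7°
Leg 2: dist=3993.7 km, bearing=300.5°
Leg 3: dist=17719.1 km, bearing=355.4°
Leg 4: dist=9503.5 km, bearing=206.7°
Leg 5: dist=4440.9 km, bearing=221.1°
Total: 48518.2 km

Leg 1: φ1=0.0861058, φ2=0.3753645, Δφ=0.2892587, Δλ=-2.0957861 rad; a=sin²(Δφ/2)+cosφ1·cosφ2·sin²(Δλ/2)=0.7165256925; c=2·atan2(√a, √(1-a))=2.018671639; dist=6371·c=12860.957 ≈ 12861.0 km; running total=12861.0 km
Leg 1 bearing: y=sinΔλ·cosφ2=-0.80507971, x=cosφ1·sinφ2-sinφ1·cosφ2·cosΔλ=0.40535560; θ=atan2(y, x)=-63.2749° <0 so +360° → 296.7251° ≈ 296.7°
Leg 2: φ1=0.3753645, φ2=0.6109106, Δφ=0.2355461, Δλ=-0.6652567 rad; a=sin²(Δφ/2)+cosφ1·cosφ2·sin²(Δλ/2)=0.0950615245; c=2·atan2(√a, √(1-a))=0.626854008; dist=6371·c=3993.687 ≈ 3993.7 km; running total=16854.7 km
Leg 2 bearing: y=sinΔλ·cosφ2=-0.50561462, x=cosφ1·sinφ2-sinφ1·cosφ2·cosΔλ=0.29741079; θ=atan2(y, x)=-59.5353° <0 so +360° → 300.4647° ≈ 300.5°
Leg 3: φ1=0.6109106, φ2=-0.2514810, Δφ=-0.8623916, Δλ=3.1707222 rad; a=sin²(Δφ/2)+cosφ1·cosφ2·sin²(Δλ/2)=0.9678805159; c=2·atan2(√a, √(1-a))=2.781207379; dist=6371·c=17719.072 ≈ 17719.1 km; running total=34573.8 km
Leg 3 bearing: y=sinΔλ·cosφ2=-0.02820928, x=cosφ1·sinφ2-sinφ1·cosφ2·cosΔλ=0.35150466; θ=atan2(y, x)=-4.5883° <0 so +360° → 355.4117° ≈ 355.4°
Leg 4: φ1=-0.2514810, φ2=-1.0808126, Δφ=-0.8293316, Δλ=-1.8841929 rad; a=sin²(Δφ/2)+cosφ1·cosφ2·sin²(Δλ/2)=0.4604807276; c=2·atan2(√a, √(1-a))=1.491675256; dist=6371·c=9503.463 ≈ 9503.5 km; running total=44077.3 km
Leg 4 bearing: y=sinΔλ·cosφ2=-0.44768896, x=cosφ1·sinφ2-sinφ1·cosφ2·cosΔλ=-0.89068934; θ=atan2(y, x)=-153.3144° <0 so +360° → 206.6856° ≈ 206.7°
Leg 5: φ1=-1.0808126, φ2=-1.1297342, Δφ=-0.0489216, Δλ=-1.7265443 rad; a=sin²(Δφ/2)+cosφ1·cosφ2·sin²(Δλ/2)=0.1166323232; c=2·atan2(√a, √(1-a))=0.697056145; dist=6371·c=4440.945 ≈ 4440.9 km; running total=48518.2 km
Leg 5 bearing: y=sinΔλ·cosφ2=-0.42173292, x=cosφ1·sinφ2-sinφ1·cosφ2·cosΔλ=-0.48400232; θ=atan2(y, x)=-138.9329° <0 so +360° → 221.0671° ≈ 221.1°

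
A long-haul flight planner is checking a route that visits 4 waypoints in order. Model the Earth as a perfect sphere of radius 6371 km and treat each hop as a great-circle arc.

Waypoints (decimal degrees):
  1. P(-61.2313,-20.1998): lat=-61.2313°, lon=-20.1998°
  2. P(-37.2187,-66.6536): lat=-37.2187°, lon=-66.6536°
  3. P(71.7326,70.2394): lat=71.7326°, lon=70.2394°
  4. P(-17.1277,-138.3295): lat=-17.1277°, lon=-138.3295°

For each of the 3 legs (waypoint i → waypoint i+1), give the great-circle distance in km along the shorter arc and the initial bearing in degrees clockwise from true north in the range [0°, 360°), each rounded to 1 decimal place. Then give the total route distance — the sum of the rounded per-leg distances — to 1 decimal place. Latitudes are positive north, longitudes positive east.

Leg 1: φ1=-1.0686878, φ2=-0.6495889, Δφ=0.4190989, Δλ=-0.8107718 rad; a=sin²(Δφ/2)+cosφ1·cosφ2·sin²(Δλ/2)=0.1028797765; c=2·atan2(√a, √(1-a))=0.653039851; dist=6371·c=4160.517 ≈ 4160.5 km; running total=4160.5 km
Leg 1 bearing: y=sinΔλ·cosφ2=-0.57719703, x=cosφ1·sinφ2-sinφ1·cosφ2·cosΔλ=0.18980438; θ=atan2(y, x)=-71.7972° <0 so +360° → 288.2028° ≈ 288.2°
Leg 2: φ1=-0.6495889, φ2=1.2519701, Δφ=1.9015589, Δλ=2.3892336 rad; a=sin²(Δφ/2)+cosφ1·cosφ2·sin²(Δλ/2)=0.8783065649; c=2·atan2(√a, √(1-a))=2.428914014; dist=6371·c=15474.611 ≈ 15474.6 km; running total=19635.1 km
Leg 2 bearing: y=sinΔλ·cosφ2=0.21420163, x=cosφ1·sinφ2-sinφ1·cosφ2·cosΔλ=0.61778170; θ=atan2(y, x)=19.1228° ≈ 19.1°
Leg 3: φ1=1.2519701, φ2=-0.2989348, Δφ=-1.5509048, Δλ=-3.6402140 rad; a=sin²(Δφ/2)+cosφ1·cosφ2·sin²(Δλ/2)=0.7713694763; c=2·atan2(√a, √(1-a))=2.144491054; dist=6371·c=13662.553 ≈ 13662.6 km; running total=33297.7 km
Leg 3 bearing: y=sinΔλ·cosφ2=0.45700673, x=cosφ1·sinφ2-sinφ1·cosφ2·cosΔλ=0.70468381; θ=atan2(y, x)=32.9645° ≈ 33.0°

Leg 1: dist=4160.5 km, bearing=288.2°
Leg 2: dist=15474.6 km, bearing=19.1°
Leg 3: dist=13662.6 km, bearing=33.0°
Total: 33297.7 km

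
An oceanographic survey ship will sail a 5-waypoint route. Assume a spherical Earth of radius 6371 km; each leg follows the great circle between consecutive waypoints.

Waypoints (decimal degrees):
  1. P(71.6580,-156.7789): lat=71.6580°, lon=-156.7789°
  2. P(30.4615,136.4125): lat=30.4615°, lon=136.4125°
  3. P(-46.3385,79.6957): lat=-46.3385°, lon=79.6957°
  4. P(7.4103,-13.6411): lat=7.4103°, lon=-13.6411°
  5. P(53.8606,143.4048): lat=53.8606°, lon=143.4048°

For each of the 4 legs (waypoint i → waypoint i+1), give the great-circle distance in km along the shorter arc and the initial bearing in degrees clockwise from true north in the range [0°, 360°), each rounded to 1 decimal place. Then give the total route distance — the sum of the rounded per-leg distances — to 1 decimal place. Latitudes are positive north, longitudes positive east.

Leg 1: dist=6002.7 km, bearing=258.4°
Leg 2: dist=10263.5 km, bearing=215.3°
Leg 3: dist=10858.4 km, bearing=272.7°
Leg 4: dist=12870.2 km, bearing=14.8°
Total: 39994.8 km

Leg 1: φ1=1.2506680, φ2=0.5316535, Δφ=-0.7190146, Δλ=5.1171553 rad; a=sin²(Δφ/2)+cosφ1·cosφ2·sin²(Δλ/2)=0.2059883460; c=2·atan2(√a, √(1-a))=0.942183512; dist=6371·c=6002.651 ≈ 6002.7 km; running total=6002.7 km
Leg 1 bearing: y=sinΔλ·cosφ2=-0.79231805, x=cosφ1·sinφ2-sinφ1·cosφ2·cosΔλ=-0.16266742; θ=atan2(y, x)=-101.6019° <0 so +360° → 258.3981° ≈ 258.4°
Leg 2: φ1=0.5316535, φ2=-0.8087594, Δφ=-1.3404129, Δλ=-0.9898949 rad; a=sin²(Δφ/2)+cosφ1·cosφ2·sin²(Δλ/2)=0.5200859877; c=2·atan2(√a, √(1-a))=1.610979115; dist=6371·c=10263.548 ≈ 10263.5 km; running total=16266.2 km
Leg 2 bearing: y=sinΔλ·cosφ2=-0.57714956, x=cosφ1·sinφ2-sinφ1·cosφ2·cosΔλ=-0.81564980; θ=atan2(y, x)=-144.7170° <0 so +360° → 215.2830° ≈ 215.3°
Leg 3: φ1=-0.8087594, φ2=0.1293341, Δφ=0.9380935, Δλ=-1.6290345 rad; a=sin²(Δφ/2)+cosφ1·cosφ2·sin²(Δλ/2)=0.5665763921; c=2·atan2(√a, √(1-a))=1.704345743; dist=6371·c=10858.387 ≈ 10858.4 km; running total=27124.6 km
Leg 3 bearing: y=sinΔλ·cosφ2=-0.98996679, x=cosφ1·sinφ2-sinφ1·cosφ2·cosΔλ=0.04728730; θ=atan2(y, x)=-87.2653° <0 so +360° → 272.7347° ≈ 272.7°
Leg 4: φ1=0.1293341, φ2=0.9400448, Δφ=0.8107107, Δλ=2.7409680 rad; a=sin²(Δφ/2)+cosφ1·cosφ2·sin²(Δλ/2)=0.7171804855; c=2·atan2(√a, √(1-a))=2.020125032; dist=6371·c=12870.217 ≈ 12870.2 km; running total=39994.8 km
Leg 4 bearing: y=sinΔλ·cosφ2=0.22999943, x=cosφ1·sinφ2-sinφ1·cosφ2·cosΔλ=0.87087933; θ=atan2(y, x)=14.7940° ≈ 14.8°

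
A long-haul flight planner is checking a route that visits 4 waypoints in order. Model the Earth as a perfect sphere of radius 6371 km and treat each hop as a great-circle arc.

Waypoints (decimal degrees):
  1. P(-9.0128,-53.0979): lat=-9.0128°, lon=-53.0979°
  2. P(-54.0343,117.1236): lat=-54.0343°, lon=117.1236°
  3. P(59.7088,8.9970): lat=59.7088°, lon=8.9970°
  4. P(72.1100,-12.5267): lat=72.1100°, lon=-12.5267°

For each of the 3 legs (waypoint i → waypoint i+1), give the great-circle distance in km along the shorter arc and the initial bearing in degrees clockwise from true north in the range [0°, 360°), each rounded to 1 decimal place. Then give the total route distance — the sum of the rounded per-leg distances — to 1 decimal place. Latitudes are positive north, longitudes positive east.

Leg 1: dist=12944.5 km, bearing=173.6°
Leg 2: dist=15821.0 km, bearing=308.4°
Leg 3: dist=1669.5 km, bearing=334.2°
Total: 30435.0 km

Leg 1: φ1=-0.1573030, φ2=-0.9430764, Δφ=-0.7857734, Δλ=2.9709256 rad; a=sin²(Δφ/2)+cosφ1·cosφ2·sin²(Δλ/2)=0.7224153795; c=2·atan2(√a, √(1-a))=2.031781612; dist=6371·c=12944.481 ≈ 12944.5 km; running total=12944.5 km
Leg 1 bearing: y=sinΔλ·cosφ2=0.09974701, x=cosφ1·sinφ2-sinφ1·cosφ2·cosΔλ=-0.89004277; θ=atan2(y, x)=173.6055° ≈ 173.6°
Leg 2: φ1=-0.9430764, φ2=1.0421152, Δφ=1.9851916, Δλ=-1.8871652 rad; a=sin²(Δφ/2)+cosφ1·cosφ2·sin²(Δλ/2)=0.8955154785; c=2·atan2(√a, √(1-a))=2.483288680; dist=6371·c=15821.032 ≈ 15821.0 km; running total=28765.5 km
Leg 2 bearing: y=sinΔλ·cosφ2=-0.47936259, x=cosφ1·sinφ2-sinφ1·cosφ2·cosΔλ=0.38010727; θ=atan2(y, x)=-51.5876° <0 so +360° → 308.4124° ≈ 308.4°
Leg 3: φ1=1.0421152, φ2=1.2585569, Δφ=0.2164418, Δλ=-0.3756594 rad; a=sin²(Δφ/2)+cosφ1·cosφ2·sin²(Δλ/2)=0.0170685985; c=2·atan2(√a, √(1-a))=0.262042781; dist=6371·c=1669.475 ≈ 1669.5 km; running total=30435.0 km
Leg 3 bearing: y=sinΔλ·cosφ2=-0.11270392, x=cosφ1·sinφ2-sinφ1·cosφ2·cosΔλ=0.23325281; θ=atan2(y, x)=-25.7891° <0 so +360° → 334.2109° ≈ 334.2°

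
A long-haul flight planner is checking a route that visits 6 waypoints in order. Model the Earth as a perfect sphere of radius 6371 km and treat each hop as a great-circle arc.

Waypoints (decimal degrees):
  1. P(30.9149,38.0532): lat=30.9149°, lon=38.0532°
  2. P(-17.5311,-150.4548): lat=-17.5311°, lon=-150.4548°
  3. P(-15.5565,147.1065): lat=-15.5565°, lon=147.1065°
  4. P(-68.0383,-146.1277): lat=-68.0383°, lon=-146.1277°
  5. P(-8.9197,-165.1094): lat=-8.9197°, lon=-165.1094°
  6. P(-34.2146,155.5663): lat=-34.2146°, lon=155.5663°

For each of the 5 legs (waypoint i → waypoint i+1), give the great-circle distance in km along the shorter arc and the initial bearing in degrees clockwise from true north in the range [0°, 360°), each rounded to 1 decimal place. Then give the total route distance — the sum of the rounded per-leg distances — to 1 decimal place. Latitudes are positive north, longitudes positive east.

Leg 1: φ1=0.5395668, φ2=-0.3059754, Δφ=-0.8455422, Δλ=-3.2900853 rad; a=sin²(Δφ/2)+cosφ1·cosφ2·sin²(Δλ/2)=0.9819192660; c=2·atan2(√a, √(1-a))=2.871846342; dist=6371·c=18296.533 ≈ 18296.5 km; running total=18296.5 km
Leg 1 bearing: y=sinΔλ·cosφ2=0.14107587, x=cosφ1·sinφ2-sinφ1·cosφ2·cosΔλ=0.22608158; θ=atan2(y, x)=31.9643° ≈ 32.0°
Leg 2: φ1=-0.3059754, φ2=-0.2715121, Δφ=0.0344633, Δλ=5.1934244 rad; a=sin²(Δφ/2)+cosφ1·cosφ2·sin²(Δλ/2)=0.2470857945; c=2·atan2(√a, √(1-a))=1.040454304; dist=6371·c=6628.734 ≈ 6628.7 km; running total=24925.2 km
Leg 2 bearing: y=sinΔλ·cosφ2=-0.85404007, x=cosφ1·sinφ2-sinφ1·cosφ2·cosΔλ=-0.12146263; θ=atan2(y, x)=-98.0944° <0 so +360° → 261.9056° ≈ 261.9°
Leg 3: φ1=-0.2715121, φ2=-1.1874924, Δφ=-0.9159802, Δλ=-5.1179023 rad; a=sin²(Δφ/2)+cosφ1·cosφ2·sin²(Δλ/2)=0.3045716794; c=2·atan2(√a, √(1-a))=1.169234243; dist=6371·c=7449.191 ≈ 7449.2 km; running total=32374.4 km
Leg 3 bearing: y=sinΔλ·cosφ2=0.34365641, x=cosφ1·sinφ2-sinφ1·cosφ2·cosΔλ=-0.85389189; θ=atan2(y, x)=158.0772° ≈ 158.1°
Leg 4: φ1=-1.1874924, φ2=-0.1556781, Δφ=1.0318142, Δλ=-0.3312932 rad; a=sin²(Δφ/2)+cosφ1·cosφ2·sin²(Δλ/2)=0.2534139257; c=2·atan2(√a, √(1-a))=1.055063893; dist=6371·c=6721.812 ≈ 6721.8 km; running total=39096.2 km
Leg 4 bearing: y=sinΔλ·cosφ2=-0.32133257, x=cosφ1·sinφ2-sinφ1·cosφ2·cosΔλ=0.80840993; θ=atan2(y, x)=-21.6772° <0 so +360° → 338.3228° ≈ 338.3°
Leg 5: φ1=-0.1556781, φ2=-0.5971574, Δφ=-0.4414793, Δλ=5.5968468 rad; a=sin²(Δφ/2)+cosφ1·cosφ2·sin²(Δλ/2)=0.1404285937; c=2·atan2(√a, √(1-a))=0.768228404; dist=6371·c=4894.383 ≈ 4894.4 km; running total=43990.6 km
Leg 5 bearing: y=sinΔλ·cosφ2=-0.52403763, x=cosφ1·sinφ2-sinφ1·cosφ2·cosΔλ=-0.45630930; θ=atan2(y, x)=-131.0479° <0 so +360° → 228.9521° ≈ 229.0°

Leg 1: dist=18296.5 km, bearing=32.0°
Leg 2: dist=6628.7 km, bearing=261.9°
Leg 3: dist=7449.2 km, bearing=158.1°
Leg 4: dist=6721.8 km, bearing=338.3°
Leg 5: dist=4894.4 km, bearing=229.0°
Total: 43990.6 km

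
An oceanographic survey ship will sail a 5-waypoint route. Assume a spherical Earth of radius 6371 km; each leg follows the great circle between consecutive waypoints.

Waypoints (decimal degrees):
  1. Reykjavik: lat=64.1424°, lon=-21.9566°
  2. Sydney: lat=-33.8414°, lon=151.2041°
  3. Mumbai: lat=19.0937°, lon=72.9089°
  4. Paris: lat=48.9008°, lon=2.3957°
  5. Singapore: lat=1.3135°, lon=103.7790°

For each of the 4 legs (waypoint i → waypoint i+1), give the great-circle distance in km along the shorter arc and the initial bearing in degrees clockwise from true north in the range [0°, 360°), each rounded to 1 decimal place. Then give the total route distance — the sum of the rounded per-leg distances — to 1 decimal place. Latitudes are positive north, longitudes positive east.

Leg 1: φ1=1.1194961, φ2=-0.5906439, Δφ=-1.7101399, Δλ=3.0222244 rad; a=sin²(Δφ/2)+cosφ1·cosφ2·sin²(Δλ/2)=0.9304045090; c=2·atan2(√a, √(1-a))=2.607653519; dist=6371·c=16613.361 ≈ 16613.4 km; running total=16613.4 km
Leg 1 bearing: y=sinΔλ·cosφ2=0.09890992, x=cosφ1·sinφ2-sinφ1·cosφ2·cosΔλ=0.49922406; θ=atan2(y, x)=11.2067° ≈ 11.2°
Leg 2: φ1=-0.5906439, φ2=0.3332479, Δφ=0.9238918, Δλ=-1.3665090 rad; a=sin²(Δφ/2)+cosφ1·cosφ2·sin²(Δλ/2)=0.5114694010; c=2·atan2(√a, √(1-a))=1.593737141; dist=6371·c=10153.699 ≈ 10153.7 km; running total=26767.1 km
Leg 2 bearing: y=sinΔλ·cosφ2=-0.92533470, x=cosφ1·sinφ2-sinφ1·cosφ2·cosΔλ=0.37845674; θ=atan2(y, x)=-67.7557° <0 so +360° → 292.2443° ≈ 292.2°
Leg 3: φ1=0.3332479, φ2=0.8534800, Δφ=0.5202320, Δλ=-1.2306875 rad; a=sin²(Δφ/2)+cosφ1·cosφ2·sin²(Δλ/2)=0.2731350233; c=2·atan2(√a, √(1-a))=1.099849825; dist=6371·c=7007.143 ≈ 7007.1 km; running total=33774.2 km
Leg 3 bearing: y=sinΔλ·cosφ2=-0.61970980, x=cosφ1·sinφ2-sinφ1·cosφ2·cosΔλ=0.64038183; θ=atan2(y, x)=-44.0601° <0 so +360° → 315.9399° ≈ 315.9°
Leg 4: φ1=0.8534800, φ2=0.0229249, Δφ=-0.8305551, Δλ=1.7694724 rad; a=sin²(Δφ/2)+cosφ1·cosφ2·sin²(Δλ/2)=0.5562184903; c=2·atan2(√a, √(1-a))=1.683471572; dist=6371·c=10725.397 ≈ 10725.4 km; running total=44499.6 km
Leg 4 bearing: y=sinΔλ·cosφ2=0.98007115, x=cosφ1·sinφ2-sinφ1·cosφ2·cosΔλ=0.16376345; θ=atan2(y, x)=80.5139° ≈ 80.5°

Leg 1: dist=16613.4 km, bearing=11.2°
Leg 2: dist=10153.7 km, bearing=292.2°
Leg 3: dist=7007.1 km, bearing=315.9°
Leg 4: dist=10725.4 km, bearing=80.5°
Total: 44499.6 km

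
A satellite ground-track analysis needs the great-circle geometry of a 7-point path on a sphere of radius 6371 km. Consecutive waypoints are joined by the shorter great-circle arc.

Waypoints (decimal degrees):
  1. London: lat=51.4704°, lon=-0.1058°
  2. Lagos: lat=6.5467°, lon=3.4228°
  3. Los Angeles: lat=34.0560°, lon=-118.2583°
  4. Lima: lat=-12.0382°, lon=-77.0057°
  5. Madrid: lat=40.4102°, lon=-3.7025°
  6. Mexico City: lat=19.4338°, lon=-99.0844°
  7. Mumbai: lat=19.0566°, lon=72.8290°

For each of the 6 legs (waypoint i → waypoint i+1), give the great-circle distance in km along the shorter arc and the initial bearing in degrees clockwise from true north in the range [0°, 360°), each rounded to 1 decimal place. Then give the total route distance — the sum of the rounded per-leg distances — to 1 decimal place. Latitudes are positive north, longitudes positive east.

Leg 1: φ1=0.8983279, φ2=0.1142615, Δφ=-0.7840665, Δλ=0.0615857 rad; a=sin²(Δφ/2)+cosφ1·cosφ2·sin²(Δλ/2)=0.1465627151; c=2·atan2(√a, √(1-a))=0.785726506; dist=6371·c=5005.864 ≈ 5005.9 km; running total=5005.9 km
Leg 1 bearing: y=sinΔλ·cosφ2=0.06114543, x=cosφ1·sinφ2-sinφ1·cosφ2·cosΔλ=-0.70469112; θ=atan2(y, x)=175.0409° ≈ 175.0°
Leg 2: φ1=0.1142615, φ2=0.5943893, Δφ=0.4801279, Δλ=-2.1237358 rad; a=sin²(Δφ/2)+cosφ1·cosφ2·sin²(Δλ/2)=0.6842154506; c=2·atan2(√a, √(1-a))=1.948116953; dist=6371·c=12411.453 ≈ 12411.5 km; running total=17417.4 km
Leg 2 bearing: y=sinΔλ·cosφ2=-0.70503260, x=cosφ1·sinφ2-sinφ1·cosφ2·cosΔλ=0.60596015; θ=atan2(y, x)=-49.3217° <0 so +360° → 310.6783° ≈ 310.7°
Leg 3: φ1=0.5943893, φ2=-0.2101062, Δφ=-0.8044956, Δλ=0.7199937 rad; a=sin²(Δφ/2)+cosφ1·cosφ2·sin²(Δλ/2)=0.2538132552; c=2·atan2(√a, √(1-a))=1.055981725; dist=6371·c=6727.660 ≈ 6727.7 km; running total=24145.1 km
Leg 3 bearing: y=sinΔλ·cosφ2=0.64487935, x=cosφ1·sinφ2-sinφ1·cosφ2·cosΔλ=-0.58455023; θ=atan2(y, x)=132.1907° ≈ 132.2°
Leg 4: φ1=-0.2101062, φ2=0.7052910, Δφ=0.9153973, Δλ=1.2793822 rad; a=sin²(Δφ/2)+cosφ1·cosφ2·sin²(Δλ/2)=0.4606256573; c=2·atan2(√a, √(1-a))=1.491966022; dist=6371·c=9505.316 ≈ 9505.3 km; running total=33650.4 km
Leg 4 bearing: y=sinΔλ·cosφ2=0.72932022, x=cosφ1·sinφ2-sinφ1·cosφ2·cosΔλ=0.67962539; θ=atan2(y, x)=47.0200° ≈ 47.0°
Leg 5: φ1=0.7052910, φ2=0.3391838, Δφ=-0.3661072, Δλ=-1.6647282 rad; a=sin²(Δφ/2)+cosφ1·cosφ2·sin²(Δλ/2)=0.4258309782; c=2·atan2(√a, √(1-a))=1.421908815; dist=6371·c=9058.981 ≈ 9059.0 km; running total=42709.4 km
Leg 5 bearing: y=sinΔλ·cosφ2=-0.93886935, x=cosφ1·sinφ2-sinφ1·cosφ2·cosΔλ=0.31067696; θ=atan2(y, x)=-71.6903° <0 so +360° → 288.3097° ≈ 288.3°
Leg 6: φ1=0.3391838, φ2=0.3326004, Δφ=-0.0065834, Δλ=3.0004549 rad; a=sin²(Δφ/2)+cosφ1·cosφ2·sin²(Δλ/2)=0.8869247155; c=2·atan2(√a, √(1-a))=2.455692817; dist=6371·c=15645.219 ≈ 15645.2 km; running total=58354.6 km
Leg 6 bearing: y=sinΔλ·cosφ2=0.13296050, x=cosφ1·sinφ2-sinφ1·cosφ2·cosΔλ=0.61925646; θ=atan2(y, x)=12.1180° ≈ 12.1°

Leg 1: dist=5005.9 km, bearing=175.0°
Leg 2: dist=12411.5 km, bearing=310.7°
Leg 3: dist=6727.7 km, bearing=132.2°
Leg 4: dist=9505.3 km, bearing=47.0°
Leg 5: dist=9059.0 km, bearing=288.3°
Leg 6: dist=15645.2 km, bearing=12.1°
Total: 58354.6 km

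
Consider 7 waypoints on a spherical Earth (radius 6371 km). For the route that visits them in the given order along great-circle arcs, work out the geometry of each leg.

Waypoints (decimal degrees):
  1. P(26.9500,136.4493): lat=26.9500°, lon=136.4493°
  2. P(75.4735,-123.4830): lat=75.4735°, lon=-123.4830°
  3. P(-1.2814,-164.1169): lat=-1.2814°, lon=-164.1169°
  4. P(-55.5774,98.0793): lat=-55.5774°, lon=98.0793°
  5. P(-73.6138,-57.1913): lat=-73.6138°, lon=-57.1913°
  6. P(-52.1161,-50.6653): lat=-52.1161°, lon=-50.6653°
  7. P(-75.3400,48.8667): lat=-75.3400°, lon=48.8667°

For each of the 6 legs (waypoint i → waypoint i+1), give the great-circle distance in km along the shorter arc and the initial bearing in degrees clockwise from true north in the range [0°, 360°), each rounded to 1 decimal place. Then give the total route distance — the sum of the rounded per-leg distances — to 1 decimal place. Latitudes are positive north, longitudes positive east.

Leg 1: φ1=0.4703662, φ2=1.3172611, Δφ=0.8468948, Δλ=-4.5366745 rad; a=sin²(Δφ/2)+cosφ1·cosφ2·sin²(Δλ/2)=0.3001807633; c=2·atan2(√a, √(1-a))=1.159673905; dist=6371·c=7388.282 ≈ 7388.3 km; running total=7388.3 km
Leg 1 bearing: y=sinΔλ·cosφ2=0.24696548, x=cosφ1·sinφ2-sinφ1·cosφ2·cosΔλ=0.88277808; θ=atan2(y, x)=15.6295° ≈ 15.6°
Leg 2: φ1=1.3172611, φ2=-0.0223646, Δφ=-1.3396257, Δλ=-0.7091953 rad; a=sin²(Δφ/2)+cosφ1·cosφ2·sin²(Δλ/2)=0.4156728903; c=2·atan2(√a, √(1-a))=1.401332156; dist=6371·c=8927.887 ≈ 8927.9 km; running total=16316.2 km
Leg 2 bearing: y=sinΔλ·cosφ2=-0.65106048, x=cosφ1·sinφ2-sinφ1·cosφ2·cosΔλ=-0.74005135; θ=atan2(y, x)=-138.6603° <0 so +360° → 221.3397° ≈ 221.3°
Leg 3: φ1=-0.0223646, φ2=-0.9700086, Δφ=-0.9476440, Δλ=4.5761870 rad; a=sin²(Δφ/2)+cosφ1·cosφ2·sin²(Δλ/2)=0.5291450417; c=2·atan2(√a, √(1-a))=1.629119470; dist=6371·c=10379.120 ≈ 10379.1 km; running total=26695.3 km
Leg 3 bearing: y=sinΔλ·cosφ2=-0.56005716, x=cosφ1·sinφ2-sinφ1·cosφ2·cosΔλ=-0.82640078; θ=atan2(y, x)=-145.8743° <0 so +360° → 214.1257° ≈ 214.1°
Leg 4: φ1=-0.9700086, φ2=-1.2848032, Δφ=-0.3147946, Δλ=-2.7099832 rad; a=sin²(Δφ/2)+cosφ1·cosφ2·sin²(Δλ/2)=0.1767324340; c=2·atan2(√a, √(1-a))=0.867762481; dist=6371·c=5528.515 ≈ 5528.5 km; running total=32223.8 km
Leg 4 bearing: y=sinΔλ·cosφ2=-0.11801614, x=cosφ1·sinφ2-sinφ1·cosφ2·cosΔλ=-0.75370055; θ=atan2(y, x)=-171.1008° <0 so +360° → 188.8992° ≈ 188.9°
Leg 5: φ1=-1.2848032, φ2=-0.9095975, Δφ=0.3752056, Δλ=0.1139002 rad; a=sin²(Δφ/2)+cosφ1·cosφ2·sin²(Δλ/2)=0.0353451041; c=2·atan2(√a, √(1-a))=0.378256857; dist=6371·c=2409.874 ≈ 2409.9 km; running total=34633.7 km
Leg 5 bearing: y=sinΔλ·cosφ2=0.06979081, x=cosφ1·sinφ2-sinφ1·cosφ2·cosΔλ=0.36264660; θ=atan2(y, x)=10.8933° ≈ 10.9°
Leg 6: φ1=-0.9095975, φ2=-1.3149311, Δφ=-0.4053335, Δλ=1.7371611 rad; a=sin²(Δφ/2)+cosφ1·cosφ2·sin²(Δλ/2)=0.1310866452; c=2·atan2(√a, √(1-a))=0.740951396; dist=6371·c=4720.601 ≈ 4720.6 km; running total=39354.3 km
Leg 6 bearing: y=sinΔλ·cosφ2=0.24958836, x=cosφ1·sinφ2-sinφ1·cosφ2·cosΔλ=-0.62715022; θ=atan2(y, x)=158.2988° ≈ 158.3°

Leg 1: dist=7388.3 km, bearing=15.6°
Leg 2: dist=8927.9 km, bearing=221.3°
Leg 3: dist=10379.1 km, bearing=214.1°
Leg 4: dist=5528.5 km, bearing=188.9°
Leg 5: dist=2409.9 km, bearing=10.9°
Leg 6: dist=4720.6 km, bearing=158.3°
Total: 39354.3 km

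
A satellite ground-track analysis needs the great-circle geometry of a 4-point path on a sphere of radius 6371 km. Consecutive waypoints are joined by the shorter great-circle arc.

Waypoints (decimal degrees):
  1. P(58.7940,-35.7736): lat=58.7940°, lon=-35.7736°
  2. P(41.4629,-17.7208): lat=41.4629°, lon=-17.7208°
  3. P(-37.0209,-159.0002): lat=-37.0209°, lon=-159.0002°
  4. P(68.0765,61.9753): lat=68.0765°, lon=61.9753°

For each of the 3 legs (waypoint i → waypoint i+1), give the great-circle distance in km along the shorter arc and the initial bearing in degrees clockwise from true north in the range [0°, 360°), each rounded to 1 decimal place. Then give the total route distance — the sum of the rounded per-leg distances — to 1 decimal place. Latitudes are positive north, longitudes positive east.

Leg 1: dist=2301.0 km, bearing=138.9°
Leg 2: dist=16672.4 km, bearing=265.6°
Leg 3: dist=15744.5 km, bearing=336.8°
Total: 34717.9 km

Leg 1: φ1=1.0261489, φ2=0.7236641, Δφ=-0.3024848, Δλ=0.3150808 rad; a=sin²(Δφ/2)+cosφ1·cosφ2·sin²(Δλ/2)=0.0322573485; c=2·atan2(√a, √(1-a))=0.361166376; dist=6371·c=2300.991 ≈ 2301.0 km; running total=2301.0 km
Leg 1 bearing: y=sinΔλ·cosφ2=0.23222927, x=cosφ1·sinφ2-sinφ1·cosφ2·cosΔλ=-0.26633966; θ=atan2(y, x)=138.9139° ≈ 138.9°
Leg 2: φ1=0.7236641, φ2=-0.6461366, Δφ=-1.3698007, Δλ=-2.4657907 rad; a=sin²(Δφ/2)+cosφ1·cosφ2·sin²(Δλ/2)=0.9327443499; c=2·atan2(√a, √(1-a))=2.616921466; dist=6371·c=16672.407 ≈ 16672.4 km; running total=18973.4 km
Leg 2 bearing: y=sinΔλ·cosφ2=-0.49942770, x=cosφ1·sinφ2-sinφ1·cosφ2·cosΔλ=-0.03874644; θ=atan2(y, x)=-94.4362° <0 so +360° → 265.5638° ≈ 265.6°
Leg 3: φ1=-0.6461366, φ2=1.1881591, Δφ=1.8342957, Δλ=3.8567500 rad; a=sin²(Δφ/2)+cosφ1·cosφ2·sin²(Δλ/2)=0.8918144253; c=2·atan2(√a, √(1-a))=2.471282216; dist=6371·c=15744.539 ≈ 15744.5 km; running total=34717.9 km
Leg 3 bearing: y=sinΔλ·cosφ2=-0.24483113, x=cosφ1·sinφ2-sinφ1·cosφ2·cosΔλ=0.57094968; θ=atan2(y, x)=-23.2103° <0 so +360° → 336.7897° ≈ 336.8°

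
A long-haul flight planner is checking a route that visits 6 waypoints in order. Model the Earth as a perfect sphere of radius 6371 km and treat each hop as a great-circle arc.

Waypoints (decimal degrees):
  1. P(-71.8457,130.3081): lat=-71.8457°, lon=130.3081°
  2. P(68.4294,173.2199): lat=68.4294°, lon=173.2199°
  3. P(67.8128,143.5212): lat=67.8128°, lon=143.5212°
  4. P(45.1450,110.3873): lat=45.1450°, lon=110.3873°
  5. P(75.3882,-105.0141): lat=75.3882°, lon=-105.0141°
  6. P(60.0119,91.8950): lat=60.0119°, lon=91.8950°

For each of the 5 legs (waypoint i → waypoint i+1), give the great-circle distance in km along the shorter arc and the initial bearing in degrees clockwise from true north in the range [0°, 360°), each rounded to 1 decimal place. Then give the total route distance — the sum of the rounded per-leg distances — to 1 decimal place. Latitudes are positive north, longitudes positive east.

Leg 1: dist=15913.0 km, bearing=24.6°
Leg 2: dist=1220.5 km, bearing=280.7°
Leg 3: dist=3160.7 km, bearing=234.1°
Leg 4: dist=6366.2 km, bearing=10.0°
Leg 5: dist=4909.6 km, bearing=348.0°
Total: 31570.0 km

Leg 1: φ1=-1.2539440, φ2=1.1943183, Δφ=2.4482624, Δλ=0.7489522 rad; a=sin²(Δφ/2)+cosφ1·cosφ2·sin²(Δλ/2)=0.8998876462; c=2·atan2(√a, √(1-a))=2.497717126; dist=6371·c=15912.956 ≈ 15913.0 km; running total=15913.0 km
Leg 1 bearing: y=sinΔλ·cosφ2=0.25032073, x=cosφ1·sinφ2-sinφ1·cosφ2·cosΔλ=0.54561801; θ=atan2(y, x)=24.6449° ≈ 24.6°
Leg 2: φ1=1.1943183, φ2=1.1835566, Δφ=-0.0107617, Δλ=-0.5183401 rad; a=sin²(Δφ/2)+cosφ1·cosφ2·sin²(Δλ/2)=0.0091475196; c=2·atan2(√a, √(1-a))=0.191578170; dist=6371·c=1220.545 ≈ 1220.5 km; running total=17133.5 km
Leg 2 bearing: y=sinΔλ·cosφ2=-0.18709456, x=cosφ1·sinφ2-sinφ1·cosφ2·cosΔλ=0.03536939; θ=atan2(y, x)=-79.2948° <0 so +360° → 280.7052° ≈ 280.7°
Leg 3: φ1=1.1835566, φ2=0.7879289, Δφ=-0.3956277, Δλ=-0.5782956 rad; a=sin²(Δφ/2)+cosφ1·cosφ2·sin²(Δλ/2)=0.0602775212; c=2·atan2(√a, √(1-a))=0.496101439; dist=6371·c=3160.662 ≈ 3160.7 km; running total=20294.2 km
Leg 3 bearing: y=sinΔλ·cosφ2=-0.38552344, x=cosφ1·sinφ2-sinφ1·cosφ2·cosΔλ=-0.27919213; θ=atan2(y, x)=-125.9117° <0 so +360° → 234.0883° ≈ 234.1°
Leg 4: φ1=0.7879289, φ2=1.3157723, Δφ=0.5278434, Δλ=-3.7594636 rad; a=sin²(Δφ/2)+cosφ1·cosφ2·sin²(Δλ/2)=0.2295329155; c=2·atan2(√a, √(1-a))=0.999248916; dist=6371·c=6366.215 ≈ 6366.2 km; running total=26660.4 km
Leg 4 bearing: y=sinΔλ·cosφ2=0.14613950, x=cosφ1·sinφ2-sinφ1·cosφ2·cosΔλ=0.82827137; θ=atan2(y, x)=10.0062° ≈ 10.0°
Leg 5: φ1=1.3157723, φ2=1.0474052, Δφ=-0.2683671, Δλ=3.4367121 rad; a=sin²(Δφ/2)+cosφ1·cosφ2·sin²(Δλ/2)=0.1412607878; c=2·atan2(√a, √(1-a))=0.770620723; dist=6371·c=4909.625 ≈ 4909.6 km; running total=31570.0 km
Leg 5 bearing: y=sinΔλ·cosφ2=-0.14537476, x=cosφ1·sinφ2-sinφ1·cosφ2·cosΔλ=0.68124217; θ=atan2(y, x)=-12.0460° <0 so +360° → 347.9540° ≈ 348.0°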